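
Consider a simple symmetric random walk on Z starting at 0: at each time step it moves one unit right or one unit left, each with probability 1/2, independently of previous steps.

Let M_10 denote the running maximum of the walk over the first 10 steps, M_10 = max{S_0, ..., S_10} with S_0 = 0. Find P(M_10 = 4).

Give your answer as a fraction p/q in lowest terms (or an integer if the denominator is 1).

Answer: 15/128

Derivation:
Let M_10 = max(S_0,...,S_10). Use the reflection principle: for j ≥ 1, #{paths with M_10 ≥ j} = #{S_10 ≥ j} + #{S_10 ≥ j+1}.
By reflection, #{M_10 ≥ 4} = #{S_10 ≥ 4} + #{S_10 ≥ 5} = 176 + 56 = 232.
#{M_10 ≥ 5} = #{S_10 ≥ 5} + #{S_10 ≥ 6} = 56 + 56 = 112.
#{M_10 = 4} = 232 - 112 = 120.
P(M_10 = 4) = 120/1024 = 15/128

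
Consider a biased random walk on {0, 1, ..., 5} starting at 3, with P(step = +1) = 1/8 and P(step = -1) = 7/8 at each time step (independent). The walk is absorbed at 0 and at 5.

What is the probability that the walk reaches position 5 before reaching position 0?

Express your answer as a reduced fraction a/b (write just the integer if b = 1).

Biased walk: p = 1/8, q = 7/8, r = q/p = 7
Gambler's ruin: P(hit 5 before 0 | start at 3) = (1 - r^a)/(1 - r^N)
r^3 = 343; r^5 = 16807
P = (1 - 343) / (1 - 16807) = -342 / -16806 = 57/2801

Answer: 57/2801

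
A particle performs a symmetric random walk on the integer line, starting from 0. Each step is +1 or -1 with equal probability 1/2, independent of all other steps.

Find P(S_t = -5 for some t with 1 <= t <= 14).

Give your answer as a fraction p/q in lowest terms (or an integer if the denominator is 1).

Answer: 1471/8192

Derivation:
Count via complement. Let g(t,s) = #length-t paths at position s with S_1..S_t all ≠ -5.
g(t,s) = g(t-1,s-1) + g(t-1,s+1) for s ≠ -5; g(t,-5) = 0.
t=0: g(0,0)=1
t=1: g(1,-1)=1 g(1,1)=1
t=2: g(2,-2)=1 g(2,0)=2 g(2,2)=1
t=3: g(3,-3)=1 g(3,-1)=3 g(3,1)=3 g(3,3)=1
t=4: g(4,-4)=1 g(4,-2)=4 g(4,0)=6 g(4,2)=4 g(4,4)=1
t=5: g(5,-3)=5 g(5,-1)=10 g(5,1)=10 g(5,3)=5 g(5,5)=1
t=6: g(6,-4)=5 g(6,-2)=15 g(6,0)=20 g(6,2)=15 g(6,4)=6 g(6,6)=1
t=7: g(7,-3)=20 g(7,-1)=35 g(7,1)=35 g(7,3)=21 g(7,5)=7 g(7,7)=1
t=8: g(8,-4)=20 g(8,-2)=55 g(8,0)=70 g(8,2)=56 g(8,4)=28 g(8,6)=8 g(8,8)=1
t=9: g(9,-3)=75 g(9,-1)=125 g(9,1)=126 g(9,3)=84 g(9,5)=36 g(9,7)=9 g(9,9)=1
t=10: g(10,-4)=75 g(10,-2)=200 g(10,0)=251 g(10,2)=210 g(10,4)=120 g(10,6)=45 g(10,8)=10 g(10,10)=1
t=11: g(11,-3)=275 g(11,-1)=451 g(11,1)=461 g(11,3)=330 g(11,5)=165 g(11,7)=55 g(11,9)=11 g(11,11)=1
t=12: g(12,-4)=275 g(12,-2)=726 g(12,0)=912 g(12,2)=791 g(12,4)=495 g(12,6)=220 g(12,8)=66 g(12,10)=12 g(12,12)=1
t=13: g(13,-3)=1001 g(13,-1)=1638 g(13,1)=1703 g(13,3)=1286 g(13,5)=715 g(13,7)=286 g(13,9)=78 g(13,11)=13 g(13,13)=1
t=14: g(14,-4)=1001 g(14,-2)=2639 g(14,0)=3341 g(14,2)=2989 g(14,4)=2001 g(14,6)=1001 g(14,8)=364 g(14,10)=91 g(14,12)=14 g(14,14)=1
Paths never hitting -5: Σ_s g(14,s) = 13442
Paths hitting -5: 2^14 - 13442 = 2942
P = 2942/16384 = 1471/8192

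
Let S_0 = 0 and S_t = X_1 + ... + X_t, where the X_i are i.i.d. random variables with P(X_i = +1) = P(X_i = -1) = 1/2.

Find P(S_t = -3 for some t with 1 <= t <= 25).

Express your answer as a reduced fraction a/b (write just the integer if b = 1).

Count via complement. Let g(t,s) = #length-t paths at position s with S_1..S_t all ≠ -3.
g(t,s) = g(t-1,s-1) + g(t-1,s+1) for s ≠ -3; g(t,-3) = 0.
t=0: g(0,0)=1
t=1: g(1,-1)=1 g(1,1)=1
t=2: g(2,-2)=1 g(2,0)=2 g(2,2)=1
t=3: g(3,-1)=3 g(3,1)=3 g(3,3)=1
t=4: g(4,-2)=3 g(4,0)=6 g(4,2)=4 g(4,4)=1
t=5: g(5,-1)=9 g(5,1)=10 g(5,3)=5 g(5,5)=1
t=6: g(6,-2)=9 g(6,0)=19 g(6,2)=15 g(6,4)=6 g(6,6)=1
t=7: g(7,-1)=28 g(7,1)=34 g(7,3)=21 g(7,5)=7 g(7,7)=1
t=8: g(8,-2)=28 g(8,0)=62 g(8,2)=55 g(8,4)=28 g(8,6)=8 g(8,8)=1
t=9: g(9,-1)=90 g(9,1)=117 g(9,3)=83 g(9,5)=36 g(9,7)=9 g(9,9)=1
t=10: g(10,-2)=90 g(10,0)=207 g(10,2)=200 g(10,4)=119 g(10,6)=45 g(10,8)=10 g(10,10)=1
t=11: g(11,-1)=297 g(11,1)=407 g(11,3)=319 g(11,5)=164 g(11,7)=55 g(11,9)=11 g(11,11)=1
t=12: g(12,-2)=297 g(12,0)=704 g(12,2)=726 g(12,4)=483 g(12,6)=219 g(12,8)=66 g(12,10)=12 g(12,12)=1
t=13: g(13,-1)=1001 g(13,1)=1430 g(13,3)=1209 g(13,5)=702 g(13,7)=285 g(13,9)=78 g(13,11)=13 g(13,13)=1
t=14: g(14,-2)=1001 g(14,0)=2431 g(14,2)=2639 g(14,4)=1911 g(14,6)=987 g(14,8)=363 g(14,10)=91 g(14,12)=14 g(14,14)=1
t=15: g(15,-1)=3432 g(15,1)=5070 g(15,3)=4550 g(15,5)=2898 g(15,7)=1350 g(15,9)=454 g(15,11)=105 g(15,13)=15 g(15,15)=1
t=16: g(16,-2)=3432 g(16,0)=8502 g(16,2)=9620 g(16,4)=7448 g(16,6)=4248 g(16,8)=1804 g(16,10)=559 g(16,12)=120 g(16,14)=16 g(16,16)=1
t=17: g(17,-1)=11934 g(17,1)=18122 g(17,3)=17068 g(17,5)=11696 g(17,7)=6052 g(17,9)=2363 g(17,11)=679 g(17,13)=136 g(17,15)=17 g(17,17)=1
t=18: g(18,-2)=11934 g(18,0)=30056 g(18,2)=35190 g(18,4)=28764 g(18,6)=17748 g(18,8)=8415 g(18,10)=3042 g(18,12)=815 g(18,14)=153 g(18,16)=18 g(18,18)=1
t=19: g(19,-1)=41990 g(19,1)=65246 g(19,3)=63954 g(19,5)=46512 g(19,7)=26163 g(19,9)=11457 g(19,11)=3857 g(19,13)=968 g(19,15)=171 g(19,17)=19 g(19,19)=1
t=20: g(20,-2)=41990 g(20,0)=107236 g(20,2)=129200 g(20,4)=110466 g(20,6)=72675 g(20,8)=37620 g(20,10)=15314 g(20,12)=4825 g(20,14)=1139 g(20,16)=190 g(20,18)=20 g(20,20)=1
t=21: g(21,-1)=149226 g(21,1)=236436 g(21,3)=239666 g(21,5)=183141 g(21,7)=110295 g(21,9)=52934 g(21,11)=20139 g(21,13)=5964 g(21,15)=1329 g(21,17)=210 g(21,19)=21 g(21,21)=1
t=22: g(22,-2)=149226 g(22,0)=385662 g(22,2)=476102 g(22,4)=422807 g(22,6)=293436 g(22,8)=163229 g(22,10)=73073 g(22,12)=26103 g(22,14)=7293 g(22,16)=1539 g(22,18)=231 g(22,20)=22 g(22,22)=1
t=23: g(23,-1)=534888 g(23,1)=861764 g(23,3)=898909 g(23,5)=716243 g(23,7)=456665 g(23,9)=236302 g(23,11)=99176 g(23,13)=33396 g(23,15)=8832 g(23,17)=1770 g(23,19)=253 g(23,21)=23 g(23,23)=1
t=24: g(24,-2)=534888 g(24,0)=1396652 g(24,2)=1760673 g(24,4)=1615152 g(24,6)=1172908 g(24,8)=692967 g(24,10)=335478 g(24,12)=132572 g(24,14)=42228 g(24,16)=10602 g(24,18)=2023 g(24,20)=276 g(24,22)=24 g(24,24)=1
t=25: g(25,-1)=1931540 g(25,1)=3157325 g(25,3)=3375825 g(25,5)=2788060 g(25,7)=1865875 g(25,9)=1028445 g(25,11)=468050 g(25,13)=174800 g(25,15)=52830 g(25,17)=12625 g(25,19)=2299 g(25,21)=300 g(25,23)=25 g(25,25)=1
Paths never hitting -3: Σ_s g(25,s) = 14858000
Paths hitting -3: 2^25 - 14858000 = 18696432
P = 18696432/33554432 = 1168527/2097152

Answer: 1168527/2097152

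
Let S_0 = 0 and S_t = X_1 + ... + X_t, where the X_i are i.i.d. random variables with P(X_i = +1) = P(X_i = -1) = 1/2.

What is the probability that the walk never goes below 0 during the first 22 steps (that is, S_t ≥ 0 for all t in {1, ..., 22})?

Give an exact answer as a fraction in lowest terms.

Let f(t,s) = #length-t paths at position s with S_1..S_t all ≥ 0.
f(t,s) = f(t-1,s-1) + f(t-1,s+1) for s ≥ 0; f(t,s) = 0 for s < 0.
t=0: f(0,0)=1
t=1: f(1,1)=1
t=2: f(2,0)=1 f(2,2)=1
t=3: f(3,1)=2 f(3,3)=1
t=4: f(4,0)=2 f(4,2)=3 f(4,4)=1
t=5: f(5,1)=5 f(5,3)=4 f(5,5)=1
t=6: f(6,0)=5 f(6,2)=9 f(6,4)=5 f(6,6)=1
t=7: f(7,1)=14 f(7,3)=14 f(7,5)=6 f(7,7)=1
t=8: f(8,0)=14 f(8,2)=28 f(8,4)=20 f(8,6)=7 f(8,8)=1
t=9: f(9,1)=42 f(9,3)=48 f(9,5)=27 f(9,7)=8 f(9,9)=1
t=10: f(10,0)=42 f(10,2)=90 f(10,4)=75 f(10,6)=35 f(10,8)=9 f(10,10)=1
t=11: f(11,1)=132 f(11,3)=165 f(11,5)=110 f(11,7)=44 f(11,9)=10 f(11,11)=1
t=12: f(12,0)=132 f(12,2)=297 f(12,4)=275 f(12,6)=154 f(12,8)=54 f(12,10)=11 f(12,12)=1
t=13: f(13,1)=429 f(13,3)=572 f(13,5)=429 f(13,7)=208 f(13,9)=65 f(13,11)=12 f(13,13)=1
t=14: f(14,0)=429 f(14,2)=1001 f(14,4)=1001 f(14,6)=637 f(14,8)=273 f(14,10)=77 f(14,12)=13 f(14,14)=1
t=15: f(15,1)=1430 f(15,3)=2002 f(15,5)=1638 f(15,7)=910 f(15,9)=350 f(15,11)=90 f(15,13)=14 f(15,15)=1
t=16: f(16,0)=1430 f(16,2)=3432 f(16,4)=3640 f(16,6)=2548 f(16,8)=1260 f(16,10)=440 f(16,12)=104 f(16,14)=15 f(16,16)=1
t=17: f(17,1)=4862 f(17,3)=7072 f(17,5)=6188 f(17,7)=3808 f(17,9)=1700 f(17,11)=544 f(17,13)=119 f(17,15)=16 f(17,17)=1
t=18: f(18,0)=4862 f(18,2)=11934 f(18,4)=13260 f(18,6)=9996 f(18,8)=5508 f(18,10)=2244 f(18,12)=663 f(18,14)=135 f(18,16)=17 f(18,18)=1
t=19: f(19,1)=16796 f(19,3)=25194 f(19,5)=23256 f(19,7)=15504 f(19,9)=7752 f(19,11)=2907 f(19,13)=798 f(19,15)=152 f(19,17)=18 f(19,19)=1
t=20: f(20,0)=16796 f(20,2)=41990 f(20,4)=48450 f(20,6)=38760 f(20,8)=23256 f(20,10)=10659 f(20,12)=3705 f(20,14)=950 f(20,16)=170 f(20,18)=19 f(20,20)=1
t=21: f(21,1)=58786 f(21,3)=90440 f(21,5)=87210 f(21,7)=62016 f(21,9)=33915 f(21,11)=14364 f(21,13)=4655 f(21,15)=1120 f(21,17)=189 f(21,19)=20 f(21,21)=1
t=22: f(22,0)=58786 f(22,2)=149226 f(22,4)=177650 f(22,6)=149226 f(22,8)=95931 f(22,10)=48279 f(22,12)=19019 f(22,14)=5775 f(22,16)=1309 f(22,18)=209 f(22,20)=21 f(22,22)=1
Σ_s f(22,s) = 705432
P = 705432/4194304 = 88179/524288

Answer: 88179/524288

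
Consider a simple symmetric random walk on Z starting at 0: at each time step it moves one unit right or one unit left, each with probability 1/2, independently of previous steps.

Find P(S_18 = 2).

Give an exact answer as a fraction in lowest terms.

Answer: 21879/131072

Derivation:
To reach position 2 after 18 steps: need 10 steps of +1 and 8 of -1.
Favorable paths: C(18,10) = 43758
Total paths: 2^18 = 262144
P = 43758/262144 = 21879/131072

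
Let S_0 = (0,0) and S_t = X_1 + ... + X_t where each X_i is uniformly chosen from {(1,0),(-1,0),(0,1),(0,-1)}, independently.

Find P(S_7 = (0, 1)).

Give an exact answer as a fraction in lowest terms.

Let h be the number of horizontal steps (so 7-h are vertical). To end at (0,1) need (h+0)/2 right-steps and ((7-h)+1)/2 up-steps.
Sum over h with 0 ≤ h ≤ 6, h ≡ 0 (mod 2), 7-h ≡ 1 (mod 2):
h=0: C(7,0)·C(0,0)·C(7,4) = 1·1·35 = 35
h=2: C(7,2)·C(2,1)·C(5,3) = 21·2·10 = 420
h=4: C(7,4)·C(4,2)·C(3,2) = 35·6·3 = 630
h=6: C(7,6)·C(6,3)·C(1,1) = 7·20·1 = 140
Total favorable: 1225
Total paths: 4^7 = 16384
P = 1225/16384 = 1225/16384

Answer: 1225/16384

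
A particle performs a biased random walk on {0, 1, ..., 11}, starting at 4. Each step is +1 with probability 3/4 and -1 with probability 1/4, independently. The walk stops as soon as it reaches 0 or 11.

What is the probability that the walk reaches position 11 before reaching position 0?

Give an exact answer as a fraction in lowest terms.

Biased walk: p = 3/4, q = 1/4, r = q/p = 1/3
Gambler's ruin: P(hit 11 before 0 | start at 4) = (1 - r^a)/(1 - r^N)
r^4 = 1/81; r^11 = 1/177147
P = (1 - 1/81) / (1 - 1/177147) = 80/81 / 177146/177147 = 87480/88573

Answer: 87480/88573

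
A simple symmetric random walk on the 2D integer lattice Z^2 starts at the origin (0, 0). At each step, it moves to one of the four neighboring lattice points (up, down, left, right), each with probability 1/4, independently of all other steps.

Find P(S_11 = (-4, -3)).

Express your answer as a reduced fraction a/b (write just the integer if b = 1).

Answer: 12705/2097152

Derivation:
Let h be the number of horizontal steps (so 11-h are vertical). To end at (-4,-3) need (h-4)/2 right-steps and ((11-h)-3)/2 up-steps.
Sum over h with 4 ≤ h ≤ 8, h ≡ 0 (mod 2), 11-h ≡ 1 (mod 2):
h=4: C(11,4)·C(4,0)·C(7,2) = 330·1·21 = 6930
h=6: C(11,6)·C(6,1)·C(5,1) = 462·6·5 = 13860
h=8: C(11,8)·C(8,2)·C(3,0) = 165·28·1 = 4620
Total favorable: 25410
Total paths: 4^11 = 4194304
P = 25410/4194304 = 12705/2097152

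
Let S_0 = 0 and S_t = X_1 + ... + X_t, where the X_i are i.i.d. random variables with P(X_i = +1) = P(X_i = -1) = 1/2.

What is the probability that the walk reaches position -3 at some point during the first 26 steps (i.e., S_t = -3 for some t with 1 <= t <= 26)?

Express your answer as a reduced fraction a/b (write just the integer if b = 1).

Count via complement. Let g(t,s) = #length-t paths at position s with S_1..S_t all ≠ -3.
g(t,s) = g(t-1,s-1) + g(t-1,s+1) for s ≠ -3; g(t,-3) = 0.
t=0: g(0,0)=1
t=1: g(1,-1)=1 g(1,1)=1
t=2: g(2,-2)=1 g(2,0)=2 g(2,2)=1
t=3: g(3,-1)=3 g(3,1)=3 g(3,3)=1
t=4: g(4,-2)=3 g(4,0)=6 g(4,2)=4 g(4,4)=1
t=5: g(5,-1)=9 g(5,1)=10 g(5,3)=5 g(5,5)=1
t=6: g(6,-2)=9 g(6,0)=19 g(6,2)=15 g(6,4)=6 g(6,6)=1
t=7: g(7,-1)=28 g(7,1)=34 g(7,3)=21 g(7,5)=7 g(7,7)=1
t=8: g(8,-2)=28 g(8,0)=62 g(8,2)=55 g(8,4)=28 g(8,6)=8 g(8,8)=1
t=9: g(9,-1)=90 g(9,1)=117 g(9,3)=83 g(9,5)=36 g(9,7)=9 g(9,9)=1
t=10: g(10,-2)=90 g(10,0)=207 g(10,2)=200 g(10,4)=119 g(10,6)=45 g(10,8)=10 g(10,10)=1
t=11: g(11,-1)=297 g(11,1)=407 g(11,3)=319 g(11,5)=164 g(11,7)=55 g(11,9)=11 g(11,11)=1
t=12: g(12,-2)=297 g(12,0)=704 g(12,2)=726 g(12,4)=483 g(12,6)=219 g(12,8)=66 g(12,10)=12 g(12,12)=1
t=13: g(13,-1)=1001 g(13,1)=1430 g(13,3)=1209 g(13,5)=702 g(13,7)=285 g(13,9)=78 g(13,11)=13 g(13,13)=1
t=14: g(14,-2)=1001 g(14,0)=2431 g(14,2)=2639 g(14,4)=1911 g(14,6)=987 g(14,8)=363 g(14,10)=91 g(14,12)=14 g(14,14)=1
t=15: g(15,-1)=3432 g(15,1)=5070 g(15,3)=4550 g(15,5)=2898 g(15,7)=1350 g(15,9)=454 g(15,11)=105 g(15,13)=15 g(15,15)=1
t=16: g(16,-2)=3432 g(16,0)=8502 g(16,2)=9620 g(16,4)=7448 g(16,6)=4248 g(16,8)=1804 g(16,10)=559 g(16,12)=120 g(16,14)=16 g(16,16)=1
t=17: g(17,-1)=11934 g(17,1)=18122 g(17,3)=17068 g(17,5)=11696 g(17,7)=6052 g(17,9)=2363 g(17,11)=679 g(17,13)=136 g(17,15)=17 g(17,17)=1
t=18: g(18,-2)=11934 g(18,0)=30056 g(18,2)=35190 g(18,4)=28764 g(18,6)=17748 g(18,8)=8415 g(18,10)=3042 g(18,12)=815 g(18,14)=153 g(18,16)=18 g(18,18)=1
t=19: g(19,-1)=41990 g(19,1)=65246 g(19,3)=63954 g(19,5)=46512 g(19,7)=26163 g(19,9)=11457 g(19,11)=3857 g(19,13)=968 g(19,15)=171 g(19,17)=19 g(19,19)=1
t=20: g(20,-2)=41990 g(20,0)=107236 g(20,2)=129200 g(20,4)=110466 g(20,6)=72675 g(20,8)=37620 g(20,10)=15314 g(20,12)=4825 g(20,14)=1139 g(20,16)=190 g(20,18)=20 g(20,20)=1
t=21: g(21,-1)=149226 g(21,1)=236436 g(21,3)=239666 g(21,5)=183141 g(21,7)=110295 g(21,9)=52934 g(21,11)=20139 g(21,13)=5964 g(21,15)=1329 g(21,17)=210 g(21,19)=21 g(21,21)=1
t=22: g(22,-2)=149226 g(22,0)=385662 g(22,2)=476102 g(22,4)=422807 g(22,6)=293436 g(22,8)=163229 g(22,10)=73073 g(22,12)=26103 g(22,14)=7293 g(22,16)=1539 g(22,18)=231 g(22,20)=22 g(22,22)=1
t=23: g(23,-1)=534888 g(23,1)=861764 g(23,3)=898909 g(23,5)=716243 g(23,7)=456665 g(23,9)=236302 g(23,11)=99176 g(23,13)=33396 g(23,15)=8832 g(23,17)=1770 g(23,19)=253 g(23,21)=23 g(23,23)=1
t=24: g(24,-2)=534888 g(24,0)=1396652 g(24,2)=1760673 g(24,4)=1615152 g(24,6)=1172908 g(24,8)=692967 g(24,10)=335478 g(24,12)=132572 g(24,14)=42228 g(24,16)=10602 g(24,18)=2023 g(24,20)=276 g(24,22)=24 g(24,24)=1
t=25: g(25,-1)=1931540 g(25,1)=3157325 g(25,3)=3375825 g(25,5)=2788060 g(25,7)=1865875 g(25,9)=1028445 g(25,11)=468050 g(25,13)=174800 g(25,15)=52830 g(25,17)=12625 g(25,19)=2299 g(25,21)=300 g(25,23)=25 g(25,25)=1
t=26: g(26,-2)=1931540 g(26,0)=5088865 g(26,2)=6533150 g(26,4)=6163885 g(26,6)=4653935 g(26,8)=2894320 g(26,10)=1496495 g(26,12)=642850 g(26,14)=227630 g(26,16)=65455 g(26,18)=14924 g(26,20)=2599 g(26,22)=325 g(26,24)=26 g(26,26)=1
Paths never hitting -3: Σ_s g(26,s) = 29716000
Paths hitting -3: 2^26 - 29716000 = 37392864
P = 37392864/67108864 = 1168527/2097152

Answer: 1168527/2097152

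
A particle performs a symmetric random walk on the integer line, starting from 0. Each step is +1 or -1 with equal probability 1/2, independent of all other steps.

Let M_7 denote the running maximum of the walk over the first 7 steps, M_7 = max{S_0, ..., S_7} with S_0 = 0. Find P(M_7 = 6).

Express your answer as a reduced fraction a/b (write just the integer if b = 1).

Answer: 1/128

Derivation:
Let M_7 = max(S_0,...,S_7). Use the reflection principle: for j ≥ 1, #{paths with M_7 ≥ j} = #{S_7 ≥ j} + #{S_7 ≥ j+1}.
By reflection, #{M_7 ≥ 6} = #{S_7 ≥ 6} + #{S_7 ≥ 7} = 1 + 1 = 2.
#{M_7 ≥ 7} = #{S_7 ≥ 7} + #{S_7 ≥ 8} = 1 + 0 = 1.
#{M_7 = 6} = 2 - 1 = 1.
P(M_7 = 6) = 1/128 = 1/128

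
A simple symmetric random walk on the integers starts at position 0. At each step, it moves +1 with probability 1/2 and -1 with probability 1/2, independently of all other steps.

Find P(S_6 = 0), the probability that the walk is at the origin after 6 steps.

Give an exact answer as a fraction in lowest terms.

To return to 0 after 6 steps: need exactly 3 steps of +1 and 3 of -1.
Favorable paths: C(6,3) = 20
Total paths: 2^6 = 64
P = 20/64 = 5/16

Answer: 5/16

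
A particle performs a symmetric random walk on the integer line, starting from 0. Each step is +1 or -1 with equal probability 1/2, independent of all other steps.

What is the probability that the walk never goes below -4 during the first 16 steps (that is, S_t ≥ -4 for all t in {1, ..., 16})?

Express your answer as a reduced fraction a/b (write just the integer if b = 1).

Let f(t,s) = #length-t paths at position s with S_1..S_t all ≥ -4.
f(t,s) = f(t-1,s-1) + f(t-1,s+1) for s ≥ -4; f(t,s) = 0 for s < -4.
t=0: f(0,0)=1
t=1: f(1,-1)=1 f(1,1)=1
t=2: f(2,-2)=1 f(2,0)=2 f(2,2)=1
t=3: f(3,-3)=1 f(3,-1)=3 f(3,1)=3 f(3,3)=1
t=4: f(4,-4)=1 f(4,-2)=4 f(4,0)=6 f(4,2)=4 f(4,4)=1
t=5: f(5,-3)=5 f(5,-1)=10 f(5,1)=10 f(5,3)=5 f(5,5)=1
t=6: f(6,-4)=5 f(6,-2)=15 f(6,0)=20 f(6,2)=15 f(6,4)=6 f(6,6)=1
t=7: f(7,-3)=20 f(7,-1)=35 f(7,1)=35 f(7,3)=21 f(7,5)=7 f(7,7)=1
t=8: f(8,-4)=20 f(8,-2)=55 f(8,0)=70 f(8,2)=56 f(8,4)=28 f(8,6)=8 f(8,8)=1
t=9: f(9,-3)=75 f(9,-1)=125 f(9,1)=126 f(9,3)=84 f(9,5)=36 f(9,7)=9 f(9,9)=1
t=10: f(10,-4)=75 f(10,-2)=200 f(10,0)=251 f(10,2)=210 f(10,4)=120 f(10,6)=45 f(10,8)=10 f(10,10)=1
t=11: f(11,-3)=275 f(11,-1)=451 f(11,1)=461 f(11,3)=330 f(11,5)=165 f(11,7)=55 f(11,9)=11 f(11,11)=1
t=12: f(12,-4)=275 f(12,-2)=726 f(12,0)=912 f(12,2)=791 f(12,4)=495 f(12,6)=220 f(12,8)=66 f(12,10)=12 f(12,12)=1
t=13: f(13,-3)=1001 f(13,-1)=1638 f(13,1)=1703 f(13,3)=1286 f(13,5)=715 f(13,7)=286 f(13,9)=78 f(13,11)=13 f(13,13)=1
t=14: f(14,-4)=1001 f(14,-2)=2639 f(14,0)=3341 f(14,2)=2989 f(14,4)=2001 f(14,6)=1001 f(14,8)=364 f(14,10)=91 f(14,12)=14 f(14,14)=1
t=15: f(15,-3)=3640 f(15,-1)=5980 f(15,1)=6330 f(15,3)=4990 f(15,5)=3002 f(15,7)=1365 f(15,9)=455 f(15,11)=105 f(15,13)=15 f(15,15)=1
t=16: f(16,-4)=3640 f(16,-2)=9620 f(16,0)=12310 f(16,2)=11320 f(16,4)=7992 f(16,6)=4367 f(16,8)=1820 f(16,10)=560 f(16,12)=120 f(16,14)=16 f(16,16)=1
Σ_s f(16,s) = 51766
P = 51766/65536 = 25883/32768

Answer: 25883/32768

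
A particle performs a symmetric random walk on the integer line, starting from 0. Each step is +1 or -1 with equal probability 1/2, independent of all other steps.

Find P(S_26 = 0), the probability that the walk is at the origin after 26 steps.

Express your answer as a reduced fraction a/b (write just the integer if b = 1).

Answer: 1300075/8388608

Derivation:
To return to 0 after 26 steps: need exactly 13 steps of +1 and 13 of -1.
Favorable paths: C(26,13) = 10400600
Total paths: 2^26 = 67108864
P = 10400600/67108864 = 1300075/8388608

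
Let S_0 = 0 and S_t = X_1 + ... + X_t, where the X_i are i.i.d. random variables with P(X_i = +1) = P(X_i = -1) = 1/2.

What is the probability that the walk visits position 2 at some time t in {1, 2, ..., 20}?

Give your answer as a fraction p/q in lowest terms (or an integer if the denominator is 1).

Count via complement. Let g(t,s) = #length-t paths at position s with S_1..S_t all ≠ 2.
g(t,s) = g(t-1,s-1) + g(t-1,s+1) for s ≠ 2; g(t,2) = 0.
t=0: g(0,0)=1
t=1: g(1,-1)=1 g(1,1)=1
t=2: g(2,-2)=1 g(2,0)=2
t=3: g(3,-3)=1 g(3,-1)=3 g(3,1)=2
t=4: g(4,-4)=1 g(4,-2)=4 g(4,0)=5
t=5: g(5,-5)=1 g(5,-3)=5 g(5,-1)=9 g(5,1)=5
t=6: g(6,-6)=1 g(6,-4)=6 g(6,-2)=14 g(6,0)=14
t=7: g(7,-7)=1 g(7,-5)=7 g(7,-3)=20 g(7,-1)=28 g(7,1)=14
t=8: g(8,-8)=1 g(8,-6)=8 g(8,-4)=27 g(8,-2)=48 g(8,0)=42
t=9: g(9,-9)=1 g(9,-7)=9 g(9,-5)=35 g(9,-3)=75 g(9,-1)=90 g(9,1)=42
t=10: g(10,-10)=1 g(10,-8)=10 g(10,-6)=44 g(10,-4)=110 g(10,-2)=165 g(10,0)=132
t=11: g(11,-11)=1 g(11,-9)=11 g(11,-7)=54 g(11,-5)=154 g(11,-3)=275 g(11,-1)=297 g(11,1)=132
t=12: g(12,-12)=1 g(12,-10)=12 g(12,-8)=65 g(12,-6)=208 g(12,-4)=429 g(12,-2)=572 g(12,0)=429
t=13: g(13,-13)=1 g(13,-11)=13 g(13,-9)=77 g(13,-7)=273 g(13,-5)=637 g(13,-3)=1001 g(13,-1)=1001 g(13,1)=429
t=14: g(14,-14)=1 g(14,-12)=14 g(14,-10)=90 g(14,-8)=350 g(14,-6)=910 g(14,-4)=1638 g(14,-2)=2002 g(14,0)=1430
t=15: g(15,-15)=1 g(15,-13)=15 g(15,-11)=104 g(15,-9)=440 g(15,-7)=1260 g(15,-5)=2548 g(15,-3)=3640 g(15,-1)=3432 g(15,1)=1430
t=16: g(16,-16)=1 g(16,-14)=16 g(16,-12)=119 g(16,-10)=544 g(16,-8)=1700 g(16,-6)=3808 g(16,-4)=6188 g(16,-2)=7072 g(16,0)=4862
t=17: g(17,-17)=1 g(17,-15)=17 g(17,-13)=135 g(17,-11)=663 g(17,-9)=2244 g(17,-7)=5508 g(17,-5)=9996 g(17,-3)=13260 g(17,-1)=11934 g(17,1)=4862
t=18: g(18,-18)=1 g(18,-16)=18 g(18,-14)=152 g(18,-12)=798 g(18,-10)=2907 g(18,-8)=7752 g(18,-6)=15504 g(18,-4)=23256 g(18,-2)=25194 g(18,0)=16796
t=19: g(19,-19)=1 g(19,-17)=19 g(19,-15)=170 g(19,-13)=950 g(19,-11)=3705 g(19,-9)=10659 g(19,-7)=23256 g(19,-5)=38760 g(19,-3)=48450 g(19,-1)=41990 g(19,1)=16796
t=20: g(20,-20)=1 g(20,-18)=20 g(20,-16)=189 g(20,-14)=1120 g(20,-12)=4655 g(20,-10)=14364 g(20,-8)=33915 g(20,-6)=62016 g(20,-4)=87210 g(20,-2)=90440 g(20,0)=58786
Paths never hitting 2: Σ_s g(20,s) = 352716
Paths hitting 2: 2^20 - 352716 = 695860
P = 695860/1048576 = 173965/262144

Answer: 173965/262144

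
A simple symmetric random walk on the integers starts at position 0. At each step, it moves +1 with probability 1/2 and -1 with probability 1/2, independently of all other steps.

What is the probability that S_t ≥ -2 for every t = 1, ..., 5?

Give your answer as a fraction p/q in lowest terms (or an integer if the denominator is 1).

Answer: 25/32

Derivation:
Let f(t,s) = #length-t paths at position s with S_1..S_t all ≥ -2.
f(t,s) = f(t-1,s-1) + f(t-1,s+1) for s ≥ -2; f(t,s) = 0 for s < -2.
t=0: f(0,0)=1
t=1: f(1,-1)=1 f(1,1)=1
t=2: f(2,-2)=1 f(2,0)=2 f(2,2)=1
t=3: f(3,-1)=3 f(3,1)=3 f(3,3)=1
t=4: f(4,-2)=3 f(4,0)=6 f(4,2)=4 f(4,4)=1
t=5: f(5,-1)=9 f(5,1)=10 f(5,3)=5 f(5,5)=1
Σ_s f(5,s) = 25
P = 25/32 = 25/32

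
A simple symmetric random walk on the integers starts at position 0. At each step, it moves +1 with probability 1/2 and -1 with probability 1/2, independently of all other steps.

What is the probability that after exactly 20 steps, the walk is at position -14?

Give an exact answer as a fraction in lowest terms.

Answer: 285/262144

Derivation:
To reach position -14 after 20 steps: need 3 steps of +1 and 17 of -1.
Favorable paths: C(20,3) = 1140
Total paths: 2^20 = 1048576
P = 1140/1048576 = 285/262144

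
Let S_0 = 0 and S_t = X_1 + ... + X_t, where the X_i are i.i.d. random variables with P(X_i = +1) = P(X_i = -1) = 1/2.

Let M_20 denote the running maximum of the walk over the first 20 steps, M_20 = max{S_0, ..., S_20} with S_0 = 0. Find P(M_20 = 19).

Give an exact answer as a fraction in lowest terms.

Let M_20 = max(S_0,...,S_20). Use the reflection principle: for j ≥ 1, #{paths with M_20 ≥ j} = #{S_20 ≥ j} + #{S_20 ≥ j+1}.
By reflection, #{M_20 ≥ 19} = #{S_20 ≥ 19} + #{S_20 ≥ 20} = 1 + 1 = 2.
#{M_20 ≥ 20} = #{S_20 ≥ 20} + #{S_20 ≥ 21} = 1 + 0 = 1.
#{M_20 = 19} = 2 - 1 = 1.
P(M_20 = 19) = 1/1048576 = 1/1048576

Answer: 1/1048576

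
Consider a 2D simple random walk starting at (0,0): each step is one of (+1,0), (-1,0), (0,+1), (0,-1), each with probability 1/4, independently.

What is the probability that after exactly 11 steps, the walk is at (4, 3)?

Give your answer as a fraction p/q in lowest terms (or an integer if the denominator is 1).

Answer: 12705/2097152

Derivation:
Let h be the number of horizontal steps (so 11-h are vertical). To end at (4,3) need (h+4)/2 right-steps and ((11-h)+3)/2 up-steps.
Sum over h with 4 ≤ h ≤ 8, h ≡ 0 (mod 2), 11-h ≡ 1 (mod 2):
h=4: C(11,4)·C(4,4)·C(7,5) = 330·1·21 = 6930
h=6: C(11,6)·C(6,5)·C(5,4) = 462·6·5 = 13860
h=8: C(11,8)·C(8,6)·C(3,3) = 165·28·1 = 4620
Total favorable: 25410
Total paths: 4^11 = 4194304
P = 25410/4194304 = 12705/2097152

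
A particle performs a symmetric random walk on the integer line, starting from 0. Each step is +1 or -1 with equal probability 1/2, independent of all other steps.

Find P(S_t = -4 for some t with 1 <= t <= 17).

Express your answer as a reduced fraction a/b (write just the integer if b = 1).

Count via complement. Let g(t,s) = #length-t paths at position s with S_1..S_t all ≠ -4.
g(t,s) = g(t-1,s-1) + g(t-1,s+1) for s ≠ -4; g(t,-4) = 0.
t=0: g(0,0)=1
t=1: g(1,-1)=1 g(1,1)=1
t=2: g(2,-2)=1 g(2,0)=2 g(2,2)=1
t=3: g(3,-3)=1 g(3,-1)=3 g(3,1)=3 g(3,3)=1
t=4: g(4,-2)=4 g(4,0)=6 g(4,2)=4 g(4,4)=1
t=5: g(5,-3)=4 g(5,-1)=10 g(5,1)=10 g(5,3)=5 g(5,5)=1
t=6: g(6,-2)=14 g(6,0)=20 g(6,2)=15 g(6,4)=6 g(6,6)=1
t=7: g(7,-3)=14 g(7,-1)=34 g(7,1)=35 g(7,3)=21 g(7,5)=7 g(7,7)=1
t=8: g(8,-2)=48 g(8,0)=69 g(8,2)=56 g(8,4)=28 g(8,6)=8 g(8,8)=1
t=9: g(9,-3)=48 g(9,-1)=117 g(9,1)=125 g(9,3)=84 g(9,5)=36 g(9,7)=9 g(9,9)=1
t=10: g(10,-2)=165 g(10,0)=242 g(10,2)=209 g(10,4)=120 g(10,6)=45 g(10,8)=10 g(10,10)=1
t=11: g(11,-3)=165 g(11,-1)=407 g(11,1)=451 g(11,3)=329 g(11,5)=165 g(11,7)=55 g(11,9)=11 g(11,11)=1
t=12: g(12,-2)=572 g(12,0)=858 g(12,2)=780 g(12,4)=494 g(12,6)=220 g(12,8)=66 g(12,10)=12 g(12,12)=1
t=13: g(13,-3)=572 g(13,-1)=1430 g(13,1)=1638 g(13,3)=1274 g(13,5)=714 g(13,7)=286 g(13,9)=78 g(13,11)=13 g(13,13)=1
t=14: g(14,-2)=2002 g(14,0)=3068 g(14,2)=2912 g(14,4)=1988 g(14,6)=1000 g(14,8)=364 g(14,10)=91 g(14,12)=14 g(14,14)=1
t=15: g(15,-3)=2002 g(15,-1)=5070 g(15,1)=5980 g(15,3)=4900 g(15,5)=2988 g(15,7)=1364 g(15,9)=455 g(15,11)=105 g(15,13)=15 g(15,15)=1
t=16: g(16,-2)=7072 g(16,0)=11050 g(16,2)=10880 g(16,4)=7888 g(16,6)=4352 g(16,8)=1819 g(16,10)=560 g(16,12)=120 g(16,14)=16 g(16,16)=1
t=17: g(17,-3)=7072 g(17,-1)=18122 g(17,1)=21930 g(17,3)=18768 g(17,5)=12240 g(17,7)=6171 g(17,9)=2379 g(17,11)=680 g(17,13)=136 g(17,15)=17 g(17,17)=1
Paths never hitting -4: Σ_s g(17,s) = 87516
Paths hitting -4: 2^17 - 87516 = 43556
P = 43556/131072 = 10889/32768

Answer: 10889/32768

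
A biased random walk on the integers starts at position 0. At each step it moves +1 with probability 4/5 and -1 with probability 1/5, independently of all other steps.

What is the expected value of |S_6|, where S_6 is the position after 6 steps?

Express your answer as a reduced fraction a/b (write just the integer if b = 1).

Answer: 57414/15625

Derivation:
S_6 takes values m ≡ 0 (mod 2) with |m| ≤ 6; P(S_6=m) = C(6,(6+m)/2) · (4/5)^((6+m)/2) · (1/5)^((6-m)/2).
Distribution: P(S=-6)=1/15625, P(S=-4)=24/15625, P(S=-2)=48/3125, P(S=0)=256/3125, P(S=2)=768/3125, P(S=4)=6144/15625, P(S=6)=4096/15625
E[|S_6|] = Σ_m |m|·P(S_6=m) = 57414/15625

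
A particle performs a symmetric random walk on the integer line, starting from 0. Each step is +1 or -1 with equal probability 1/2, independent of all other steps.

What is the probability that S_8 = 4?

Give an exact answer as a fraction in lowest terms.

To reach position 4 after 8 steps: need 6 steps of +1 and 2 of -1.
Favorable paths: C(8,6) = 28
Total paths: 2^8 = 256
P = 28/256 = 7/64

Answer: 7/64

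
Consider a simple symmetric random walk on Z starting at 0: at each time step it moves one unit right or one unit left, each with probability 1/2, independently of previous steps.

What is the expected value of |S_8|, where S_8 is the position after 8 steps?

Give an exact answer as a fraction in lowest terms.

Answer: 35/16

Derivation:
S_8 takes values m ≡ 0 (mod 2) with |m| ≤ 8; P(S_8=m) = C(8,(8+m)/2)/2^8.
Total paths: 2^8 = 256
Distribution: P(S=-8)=1/256, P(S=-6)=8/256, P(S=-4)=28/256, P(S=-2)=56/256, P(S=0)=70/256, P(S=2)=56/256, P(S=4)=28/256, P(S=6)=8/256, P(S=8)=1/256
E[|S_8|] = Σ_m |m|·P(S_8=m) = 560/256 = 35/16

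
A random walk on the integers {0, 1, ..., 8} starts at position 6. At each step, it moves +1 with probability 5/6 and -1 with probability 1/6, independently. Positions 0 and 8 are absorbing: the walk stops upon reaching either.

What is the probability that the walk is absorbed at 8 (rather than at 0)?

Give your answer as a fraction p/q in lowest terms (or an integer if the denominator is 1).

Biased walk: p = 5/6, q = 1/6, r = q/p = 1/5
Gambler's ruin: P(hit 8 before 0 | start at 6) = (1 - r^a)/(1 - r^N)
r^6 = 1/15625; r^8 = 1/390625
P = (1 - 1/15625) / (1 - 1/390625) = 15624/15625 / 390624/390625 = 16275/16276

Answer: 16275/16276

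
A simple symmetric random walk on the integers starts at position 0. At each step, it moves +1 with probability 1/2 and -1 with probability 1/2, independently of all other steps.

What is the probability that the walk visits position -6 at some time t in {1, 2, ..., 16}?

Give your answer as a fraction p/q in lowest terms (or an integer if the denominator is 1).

Answer: 4701/32768

Derivation:
Count via complement. Let g(t,s) = #length-t paths at position s with S_1..S_t all ≠ -6.
g(t,s) = g(t-1,s-1) + g(t-1,s+1) for s ≠ -6; g(t,-6) = 0.
t=0: g(0,0)=1
t=1: g(1,-1)=1 g(1,1)=1
t=2: g(2,-2)=1 g(2,0)=2 g(2,2)=1
t=3: g(3,-3)=1 g(3,-1)=3 g(3,1)=3 g(3,3)=1
t=4: g(4,-4)=1 g(4,-2)=4 g(4,0)=6 g(4,2)=4 g(4,4)=1
t=5: g(5,-5)=1 g(5,-3)=5 g(5,-1)=10 g(5,1)=10 g(5,3)=5 g(5,5)=1
t=6: g(6,-4)=6 g(6,-2)=15 g(6,0)=20 g(6,2)=15 g(6,4)=6 g(6,6)=1
t=7: g(7,-5)=6 g(7,-3)=21 g(7,-1)=35 g(7,1)=35 g(7,3)=21 g(7,5)=7 g(7,7)=1
t=8: g(8,-4)=27 g(8,-2)=56 g(8,0)=70 g(8,2)=56 g(8,4)=28 g(8,6)=8 g(8,8)=1
t=9: g(9,-5)=27 g(9,-3)=83 g(9,-1)=126 g(9,1)=126 g(9,3)=84 g(9,5)=36 g(9,7)=9 g(9,9)=1
t=10: g(10,-4)=110 g(10,-2)=209 g(10,0)=252 g(10,2)=210 g(10,4)=120 g(10,6)=45 g(10,8)=10 g(10,10)=1
t=11: g(11,-5)=110 g(11,-3)=319 g(11,-1)=461 g(11,1)=462 g(11,3)=330 g(11,5)=165 g(11,7)=55 g(11,9)=11 g(11,11)=1
t=12: g(12,-4)=429 g(12,-2)=780 g(12,0)=923 g(12,2)=792 g(12,4)=495 g(12,6)=220 g(12,8)=66 g(12,10)=12 g(12,12)=1
t=13: g(13,-5)=429 g(13,-3)=1209 g(13,-1)=1703 g(13,1)=1715 g(13,3)=1287 g(13,5)=715 g(13,7)=286 g(13,9)=78 g(13,11)=13 g(13,13)=1
t=14: g(14,-4)=1638 g(14,-2)=2912 g(14,0)=3418 g(14,2)=3002 g(14,4)=2002 g(14,6)=1001 g(14,8)=364 g(14,10)=91 g(14,12)=14 g(14,14)=1
t=15: g(15,-5)=1638 g(15,-3)=4550 g(15,-1)=6330 g(15,1)=6420 g(15,3)=5004 g(15,5)=3003 g(15,7)=1365 g(15,9)=455 g(15,11)=105 g(15,13)=15 g(15,15)=1
t=16: g(16,-4)=6188 g(16,-2)=10880 g(16,0)=12750 g(16,2)=11424 g(16,4)=8007 g(16,6)=4368 g(16,8)=1820 g(16,10)=560 g(16,12)=120 g(16,14)=16 g(16,16)=1
Paths never hitting -6: Σ_s g(16,s) = 56134
Paths hitting -6: 2^16 - 56134 = 9402
P = 9402/65536 = 4701/32768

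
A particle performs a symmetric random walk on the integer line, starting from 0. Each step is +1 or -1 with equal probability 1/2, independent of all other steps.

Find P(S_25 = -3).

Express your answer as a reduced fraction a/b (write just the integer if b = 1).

Answer: 557175/4194304

Derivation:
To reach position -3 after 25 steps: need 11 steps of +1 and 14 of -1.
Favorable paths: C(25,11) = 4457400
Total paths: 2^25 = 33554432
P = 4457400/33554432 = 557175/4194304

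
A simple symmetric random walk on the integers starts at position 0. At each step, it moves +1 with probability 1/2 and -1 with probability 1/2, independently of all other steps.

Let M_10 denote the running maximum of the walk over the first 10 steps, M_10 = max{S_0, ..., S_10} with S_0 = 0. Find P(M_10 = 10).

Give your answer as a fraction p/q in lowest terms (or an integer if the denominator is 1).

Answer: 1/1024

Derivation:
Let M_10 = max(S_0,...,S_10). Use the reflection principle: for j ≥ 1, #{paths with M_10 ≥ j} = #{S_10 ≥ j} + #{S_10 ≥ j+1}.
By reflection, #{M_10 ≥ 10} = #{S_10 ≥ 10} + #{S_10 ≥ 11} = 1 + 0 = 1.
#{M_10 ≥ 11} = #{S_10 ≥ 11} + #{S_10 ≥ 12} = 0 + 0 = 0.
#{M_10 = 10} = 1 - 0 = 1.
P(M_10 = 10) = 1/1024 = 1/1024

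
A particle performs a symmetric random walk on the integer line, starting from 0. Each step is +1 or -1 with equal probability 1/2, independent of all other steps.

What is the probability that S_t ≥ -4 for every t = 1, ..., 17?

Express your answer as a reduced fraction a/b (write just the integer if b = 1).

Let f(t,s) = #length-t paths at position s with S_1..S_t all ≥ -4.
f(t,s) = f(t-1,s-1) + f(t-1,s+1) for s ≥ -4; f(t,s) = 0 for s < -4.
t=0: f(0,0)=1
t=1: f(1,-1)=1 f(1,1)=1
t=2: f(2,-2)=1 f(2,0)=2 f(2,2)=1
t=3: f(3,-3)=1 f(3,-1)=3 f(3,1)=3 f(3,3)=1
t=4: f(4,-4)=1 f(4,-2)=4 f(4,0)=6 f(4,2)=4 f(4,4)=1
t=5: f(5,-3)=5 f(5,-1)=10 f(5,1)=10 f(5,3)=5 f(5,5)=1
t=6: f(6,-4)=5 f(6,-2)=15 f(6,0)=20 f(6,2)=15 f(6,4)=6 f(6,6)=1
t=7: f(7,-3)=20 f(7,-1)=35 f(7,1)=35 f(7,3)=21 f(7,5)=7 f(7,7)=1
t=8: f(8,-4)=20 f(8,-2)=55 f(8,0)=70 f(8,2)=56 f(8,4)=28 f(8,6)=8 f(8,8)=1
t=9: f(9,-3)=75 f(9,-1)=125 f(9,1)=126 f(9,3)=84 f(9,5)=36 f(9,7)=9 f(9,9)=1
t=10: f(10,-4)=75 f(10,-2)=200 f(10,0)=251 f(10,2)=210 f(10,4)=120 f(10,6)=45 f(10,8)=10 f(10,10)=1
t=11: f(11,-3)=275 f(11,-1)=451 f(11,1)=461 f(11,3)=330 f(11,5)=165 f(11,7)=55 f(11,9)=11 f(11,11)=1
t=12: f(12,-4)=275 f(12,-2)=726 f(12,0)=912 f(12,2)=791 f(12,4)=495 f(12,6)=220 f(12,8)=66 f(12,10)=12 f(12,12)=1
t=13: f(13,-3)=1001 f(13,-1)=1638 f(13,1)=1703 f(13,3)=1286 f(13,5)=715 f(13,7)=286 f(13,9)=78 f(13,11)=13 f(13,13)=1
t=14: f(14,-4)=1001 f(14,-2)=2639 f(14,0)=3341 f(14,2)=2989 f(14,4)=2001 f(14,6)=1001 f(14,8)=364 f(14,10)=91 f(14,12)=14 f(14,14)=1
t=15: f(15,-3)=3640 f(15,-1)=5980 f(15,1)=6330 f(15,3)=4990 f(15,5)=3002 f(15,7)=1365 f(15,9)=455 f(15,11)=105 f(15,13)=15 f(15,15)=1
t=16: f(16,-4)=3640 f(16,-2)=9620 f(16,0)=12310 f(16,2)=11320 f(16,4)=7992 f(16,6)=4367 f(16,8)=1820 f(16,10)=560 f(16,12)=120 f(16,14)=16 f(16,16)=1
t=17: f(17,-3)=13260 f(17,-1)=21930 f(17,1)=23630 f(17,3)=19312 f(17,5)=12359 f(17,7)=6187 f(17,9)=2380 f(17,11)=680 f(17,13)=136 f(17,15)=17 f(17,17)=1
Σ_s f(17,s) = 99892
P = 99892/131072 = 24973/32768

Answer: 24973/32768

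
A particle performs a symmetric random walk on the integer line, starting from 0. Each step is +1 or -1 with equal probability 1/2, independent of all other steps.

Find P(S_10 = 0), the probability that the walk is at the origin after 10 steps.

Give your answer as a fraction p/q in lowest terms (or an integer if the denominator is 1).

Answer: 63/256

Derivation:
To return to 0 after 10 steps: need exactly 5 steps of +1 and 5 of -1.
Favorable paths: C(10,5) = 252
Total paths: 2^10 = 1024
P = 252/1024 = 63/256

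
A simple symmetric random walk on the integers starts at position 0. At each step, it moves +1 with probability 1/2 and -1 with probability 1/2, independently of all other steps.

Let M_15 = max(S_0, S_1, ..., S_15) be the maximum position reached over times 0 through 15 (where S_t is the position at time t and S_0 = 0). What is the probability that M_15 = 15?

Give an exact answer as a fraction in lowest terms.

Let M_15 = max(S_0,...,S_15). Use the reflection principle: for j ≥ 1, #{paths with M_15 ≥ j} = #{S_15 ≥ j} + #{S_15 ≥ j+1}.
By reflection, #{M_15 ≥ 15} = #{S_15 ≥ 15} + #{S_15 ≥ 16} = 1 + 0 = 1.
#{M_15 ≥ 16} = #{S_15 ≥ 16} + #{S_15 ≥ 17} = 0 + 0 = 0.
#{M_15 = 15} = 1 - 0 = 1.
P(M_15 = 15) = 1/32768 = 1/32768

Answer: 1/32768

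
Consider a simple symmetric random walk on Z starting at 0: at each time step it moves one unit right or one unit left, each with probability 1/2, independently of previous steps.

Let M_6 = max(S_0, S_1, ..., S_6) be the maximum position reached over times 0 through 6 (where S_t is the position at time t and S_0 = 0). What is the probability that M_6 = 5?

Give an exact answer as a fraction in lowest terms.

Let M_6 = max(S_0,...,S_6). Use the reflection principle: for j ≥ 1, #{paths with M_6 ≥ j} = #{S_6 ≥ j} + #{S_6 ≥ j+1}.
By reflection, #{M_6 ≥ 5} = #{S_6 ≥ 5} + #{S_6 ≥ 6} = 1 + 1 = 2.
#{M_6 ≥ 6} = #{S_6 ≥ 6} + #{S_6 ≥ 7} = 1 + 0 = 1.
#{M_6 = 5} = 2 - 1 = 1.
P(M_6 = 5) = 1/64 = 1/64

Answer: 1/64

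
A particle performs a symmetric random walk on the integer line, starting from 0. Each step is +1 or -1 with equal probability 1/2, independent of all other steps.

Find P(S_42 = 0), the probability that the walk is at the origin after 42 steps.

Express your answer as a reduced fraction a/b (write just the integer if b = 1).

Answer: 67282234305/549755813888

Derivation:
To return to 0 after 42 steps: need exactly 21 steps of +1 and 21 of -1.
Favorable paths: C(42,21) = 538257874440
Total paths: 2^42 = 4398046511104
P = 538257874440/4398046511104 = 67282234305/549755813888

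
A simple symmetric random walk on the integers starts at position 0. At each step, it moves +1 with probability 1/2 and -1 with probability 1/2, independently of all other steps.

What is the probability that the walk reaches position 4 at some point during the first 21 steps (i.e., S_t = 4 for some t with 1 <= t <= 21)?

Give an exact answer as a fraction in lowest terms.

Answer: 200965/524288

Derivation:
Count via complement. Let g(t,s) = #length-t paths at position s with S_1..S_t all ≠ 4.
g(t,s) = g(t-1,s-1) + g(t-1,s+1) for s ≠ 4; g(t,4) = 0.
t=0: g(0,0)=1
t=1: g(1,-1)=1 g(1,1)=1
t=2: g(2,-2)=1 g(2,0)=2 g(2,2)=1
t=3: g(3,-3)=1 g(3,-1)=3 g(3,1)=3 g(3,3)=1
t=4: g(4,-4)=1 g(4,-2)=4 g(4,0)=6 g(4,2)=4
t=5: g(5,-5)=1 g(5,-3)=5 g(5,-1)=10 g(5,1)=10 g(5,3)=4
t=6: g(6,-6)=1 g(6,-4)=6 g(6,-2)=15 g(6,0)=20 g(6,2)=14
t=7: g(7,-7)=1 g(7,-5)=7 g(7,-3)=21 g(7,-1)=35 g(7,1)=34 g(7,3)=14
t=8: g(8,-8)=1 g(8,-6)=8 g(8,-4)=28 g(8,-2)=56 g(8,0)=69 g(8,2)=48
t=9: g(9,-9)=1 g(9,-7)=9 g(9,-5)=36 g(9,-3)=84 g(9,-1)=125 g(9,1)=117 g(9,3)=48
t=10: g(10,-10)=1 g(10,-8)=10 g(10,-6)=45 g(10,-4)=120 g(10,-2)=209 g(10,0)=242 g(10,2)=165
t=11: g(11,-11)=1 g(11,-9)=11 g(11,-7)=55 g(11,-5)=165 g(11,-3)=329 g(11,-1)=451 g(11,1)=407 g(11,3)=165
t=12: g(12,-12)=1 g(12,-10)=12 g(12,-8)=66 g(12,-6)=220 g(12,-4)=494 g(12,-2)=780 g(12,0)=858 g(12,2)=572
t=13: g(13,-13)=1 g(13,-11)=13 g(13,-9)=78 g(13,-7)=286 g(13,-5)=714 g(13,-3)=1274 g(13,-1)=1638 g(13,1)=1430 g(13,3)=572
t=14: g(14,-14)=1 g(14,-12)=14 g(14,-10)=91 g(14,-8)=364 g(14,-6)=1000 g(14,-4)=1988 g(14,-2)=2912 g(14,0)=3068 g(14,2)=2002
t=15: g(15,-15)=1 g(15,-13)=15 g(15,-11)=105 g(15,-9)=455 g(15,-7)=1364 g(15,-5)=2988 g(15,-3)=4900 g(15,-1)=5980 g(15,1)=5070 g(15,3)=2002
t=16: g(16,-16)=1 g(16,-14)=16 g(16,-12)=120 g(16,-10)=560 g(16,-8)=1819 g(16,-6)=4352 g(16,-4)=7888 g(16,-2)=10880 g(16,0)=11050 g(16,2)=7072
t=17: g(17,-17)=1 g(17,-15)=17 g(17,-13)=136 g(17,-11)=680 g(17,-9)=2379 g(17,-7)=6171 g(17,-5)=12240 g(17,-3)=18768 g(17,-1)=21930 g(17,1)=18122 g(17,3)=7072
t=18: g(18,-18)=1 g(18,-16)=18 g(18,-14)=153 g(18,-12)=816 g(18,-10)=3059 g(18,-8)=8550 g(18,-6)=18411 g(18,-4)=31008 g(18,-2)=40698 g(18,0)=40052 g(18,2)=25194
t=19: g(19,-19)=1 g(19,-17)=19 g(19,-15)=171 g(19,-13)=969 g(19,-11)=3875 g(19,-9)=11609 g(19,-7)=26961 g(19,-5)=49419 g(19,-3)=71706 g(19,-1)=80750 g(19,1)=65246 g(19,3)=25194
t=20: g(20,-20)=1 g(20,-18)=20 g(20,-16)=190 g(20,-14)=1140 g(20,-12)=4844 g(20,-10)=15484 g(20,-8)=38570 g(20,-6)=76380 g(20,-4)=121125 g(20,-2)=152456 g(20,0)=145996 g(20,2)=90440
t=21: g(21,-21)=1 g(21,-19)=21 g(21,-17)=210 g(21,-15)=1330 g(21,-13)=5984 g(21,-11)=20328 g(21,-9)=54054 g(21,-7)=114950 g(21,-5)=197505 g(21,-3)=273581 g(21,-1)=298452 g(21,1)=236436 g(21,3)=90440
Paths never hitting 4: Σ_s g(21,s) = 1293292
Paths hitting 4: 2^21 - 1293292 = 803860
P = 803860/2097152 = 200965/524288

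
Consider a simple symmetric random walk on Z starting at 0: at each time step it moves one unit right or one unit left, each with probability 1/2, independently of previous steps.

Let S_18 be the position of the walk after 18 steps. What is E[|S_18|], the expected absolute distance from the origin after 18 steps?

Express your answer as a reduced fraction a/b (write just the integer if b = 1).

S_18 takes values m ≡ 0 (mod 2) with |m| ≤ 18; P(S_18=m) = C(18,(18+m)/2)/2^18.
Total paths: 2^18 = 262144
Distribution: P(S=-18)=1/262144, P(S=-16)=18/262144, P(S=-14)=153/262144, P(S=-12)=816/262144, P(S=-10)=3060/262144, P(S=-8)=8568/262144, P(S=-6)=18564/262144, P(S=-4)=31824/262144, P(S=-2)=43758/262144, P(S=0)=48620/262144, P(S=2)=43758/262144, P(S=4)=31824/262144, P(S=6)=18564/262144, P(S=8)=8568/262144, P(S=10)=3060/262144, P(S=12)=816/262144, P(S=14)=153/262144, P(S=16)=18/262144, P(S=18)=1/262144
E[|S_18|] = Σ_m |m|·P(S_18=m) = 875160/262144 = 109395/32768

Answer: 109395/32768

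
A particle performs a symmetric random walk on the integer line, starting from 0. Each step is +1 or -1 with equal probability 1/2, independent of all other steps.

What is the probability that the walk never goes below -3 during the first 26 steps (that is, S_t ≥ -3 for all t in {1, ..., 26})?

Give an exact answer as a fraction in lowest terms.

Let f(t,s) = #length-t paths at position s with S_1..S_t all ≥ -3.
f(t,s) = f(t-1,s-1) + f(t-1,s+1) for s ≥ -3; f(t,s) = 0 for s < -3.
t=0: f(0,0)=1
t=1: f(1,-1)=1 f(1,1)=1
t=2: f(2,-2)=1 f(2,0)=2 f(2,2)=1
t=3: f(3,-3)=1 f(3,-1)=3 f(3,1)=3 f(3,3)=1
t=4: f(4,-2)=4 f(4,0)=6 f(4,2)=4 f(4,4)=1
t=5: f(5,-3)=4 f(5,-1)=10 f(5,1)=10 f(5,3)=5 f(5,5)=1
t=6: f(6,-2)=14 f(6,0)=20 f(6,2)=15 f(6,4)=6 f(6,6)=1
t=7: f(7,-3)=14 f(7,-1)=34 f(7,1)=35 f(7,3)=21 f(7,5)=7 f(7,7)=1
t=8: f(8,-2)=48 f(8,0)=69 f(8,2)=56 f(8,4)=28 f(8,6)=8 f(8,8)=1
t=9: f(9,-3)=48 f(9,-1)=117 f(9,1)=125 f(9,3)=84 f(9,5)=36 f(9,7)=9 f(9,9)=1
t=10: f(10,-2)=165 f(10,0)=242 f(10,2)=209 f(10,4)=120 f(10,6)=45 f(10,8)=10 f(10,10)=1
t=11: f(11,-3)=165 f(11,-1)=407 f(11,1)=451 f(11,3)=329 f(11,5)=165 f(11,7)=55 f(11,9)=11 f(11,11)=1
t=12: f(12,-2)=572 f(12,0)=858 f(12,2)=780 f(12,4)=494 f(12,6)=220 f(12,8)=66 f(12,10)=12 f(12,12)=1
t=13: f(13,-3)=572 f(13,-1)=1430 f(13,1)=1638 f(13,3)=1274 f(13,5)=714 f(13,7)=286 f(13,9)=78 f(13,11)=13 f(13,13)=1
t=14: f(14,-2)=2002 f(14,0)=3068 f(14,2)=2912 f(14,4)=1988 f(14,6)=1000 f(14,8)=364 f(14,10)=91 f(14,12)=14 f(14,14)=1
t=15: f(15,-3)=2002 f(15,-1)=5070 f(15,1)=5980 f(15,3)=4900 f(15,5)=2988 f(15,7)=1364 f(15,9)=455 f(15,11)=105 f(15,13)=15 f(15,15)=1
t=16: f(16,-2)=7072 f(16,0)=11050 f(16,2)=10880 f(16,4)=7888 f(16,6)=4352 f(16,8)=1819 f(16,10)=560 f(16,12)=120 f(16,14)=16 f(16,16)=1
t=17: f(17,-3)=7072 f(17,-1)=18122 f(17,1)=21930 f(17,3)=18768 f(17,5)=12240 f(17,7)=6171 f(17,9)=2379 f(17,11)=680 f(17,13)=136 f(17,15)=17 f(17,17)=1
t=18: f(18,-2)=25194 f(18,0)=40052 f(18,2)=40698 f(18,4)=31008 f(18,6)=18411 f(18,8)=8550 f(18,10)=3059 f(18,12)=816 f(18,14)=153 f(18,16)=18 f(18,18)=1
t=19: f(19,-3)=25194 f(19,-1)=65246 f(19,1)=80750 f(19,3)=71706 f(19,5)=49419 f(19,7)=26961 f(19,9)=11609 f(19,11)=3875 f(19,13)=969 f(19,15)=171 f(19,17)=19 f(19,19)=1
t=20: f(20,-2)=90440 f(20,0)=145996 f(20,2)=152456 f(20,4)=121125 f(20,6)=76380 f(20,8)=38570 f(20,10)=15484 f(20,12)=4844 f(20,14)=1140 f(20,16)=190 f(20,18)=20 f(20,20)=1
t=21: f(21,-3)=90440 f(21,-1)=236436 f(21,1)=298452 f(21,3)=273581 f(21,5)=197505 f(21,7)=114950 f(21,9)=54054 f(21,11)=20328 f(21,13)=5984 f(21,15)=1330 f(21,17)=210 f(21,19)=21 f(21,21)=1
t=22: f(22,-2)=326876 f(22,0)=534888 f(22,2)=572033 f(22,4)=471086 f(22,6)=312455 f(22,8)=169004 f(22,10)=74382 f(22,12)=26312 f(22,14)=7314 f(22,16)=1540 f(22,18)=231 f(22,20)=22 f(22,22)=1
t=23: f(23,-3)=326876 f(23,-1)=861764 f(23,1)=1106921 f(23,3)=1043119 f(23,5)=783541 f(23,7)=481459 f(23,9)=243386 f(23,11)=100694 f(23,13)=33626 f(23,15)=8854 f(23,17)=1771 f(23,19)=253 f(23,21)=23 f(23,23)=1
t=24: f(24,-2)=1188640 f(24,0)=1968685 f(24,2)=2150040 f(24,4)=1826660 f(24,6)=1265000 f(24,8)=724845 f(24,10)=344080 f(24,12)=134320 f(24,14)=42480 f(24,16)=10625 f(24,18)=2024 f(24,20)=276 f(24,22)=24 f(24,24)=1
t=25: f(25,-3)=1188640 f(25,-1)=3157325 f(25,1)=4118725 f(25,3)=3976700 f(25,5)=3091660 f(25,7)=1989845 f(25,9)=1068925 f(25,11)=478400 f(25,13)=176800 f(25,15)=53105 f(25,17)=12649 f(25,19)=2300 f(25,21)=300 f(25,23)=25 f(25,25)=1
t=26: f(26,-2)=4345965 f(26,0)=7276050 f(26,2)=8095425 f(26,4)=7068360 f(26,6)=5081505 f(26,8)=3058770 f(26,10)=1547325 f(26,12)=655200 f(26,14)=229905 f(26,16)=65754 f(26,18)=14949 f(26,20)=2600 f(26,22)=325 f(26,24)=26 f(26,26)=1
Σ_s f(26,s) = 37442160
P = 37442160/67108864 = 2340135/4194304

Answer: 2340135/4194304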